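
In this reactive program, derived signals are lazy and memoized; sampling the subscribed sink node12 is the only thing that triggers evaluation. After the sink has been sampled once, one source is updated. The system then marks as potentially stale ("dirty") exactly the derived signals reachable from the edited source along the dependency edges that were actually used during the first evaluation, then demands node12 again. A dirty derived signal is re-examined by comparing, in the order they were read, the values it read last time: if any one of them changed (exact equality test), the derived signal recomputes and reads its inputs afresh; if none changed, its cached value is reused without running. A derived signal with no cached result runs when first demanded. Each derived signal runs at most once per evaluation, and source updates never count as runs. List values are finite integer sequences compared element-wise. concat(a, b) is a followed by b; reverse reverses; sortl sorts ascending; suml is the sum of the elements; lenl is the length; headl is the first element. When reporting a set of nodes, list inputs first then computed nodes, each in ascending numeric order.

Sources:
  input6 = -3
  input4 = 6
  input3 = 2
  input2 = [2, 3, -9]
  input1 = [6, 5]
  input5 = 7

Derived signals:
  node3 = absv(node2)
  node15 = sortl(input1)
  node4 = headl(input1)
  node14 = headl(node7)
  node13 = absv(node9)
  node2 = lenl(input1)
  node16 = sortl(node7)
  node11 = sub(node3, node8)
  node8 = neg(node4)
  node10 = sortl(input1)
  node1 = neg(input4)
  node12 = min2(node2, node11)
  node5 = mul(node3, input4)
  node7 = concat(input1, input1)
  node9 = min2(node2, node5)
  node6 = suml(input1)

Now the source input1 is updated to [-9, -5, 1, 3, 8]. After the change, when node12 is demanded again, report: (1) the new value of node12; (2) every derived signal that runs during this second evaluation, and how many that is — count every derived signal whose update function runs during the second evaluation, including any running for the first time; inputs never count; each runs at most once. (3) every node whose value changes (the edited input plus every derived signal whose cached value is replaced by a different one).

Demanding node12 again yields -4.
6 derived signals run: node2, node3, node4, node8, node11, node12.
The nodes whose values change: input1, node2, node3, node4, node8, node11, node12.

First demand of the output computes:
  node2 = lenl([6, 5]) = 2
  node3 = absv(2) = 2
  node4 = headl([6, 5]) = 6
  node8 = neg(6) = -6
  node11 = sub(2, -6) = 8
  node12 = min2(2, 8) = 2

After the edit, cleaning proceeds:
  node2: a read changed (input1 [6, 5]->[-9, -5, 1, 3, 8]) — executes, giving 5.
  node3: a read changed (node2 2->5) — executes, giving 5.
  node4: a read changed (input1 [6, 5]->[-9, -5, 1, 3, 8]) — executes, giving -9.
  node8: a read changed (node4 6->-9) — executes, giving 9.
  node11: a read changed (node3 2->5; node8 -6->9) — executes, giving -4.
  node12: a read changed (node2 2->5; node11 8->-4) — executes, giving -4.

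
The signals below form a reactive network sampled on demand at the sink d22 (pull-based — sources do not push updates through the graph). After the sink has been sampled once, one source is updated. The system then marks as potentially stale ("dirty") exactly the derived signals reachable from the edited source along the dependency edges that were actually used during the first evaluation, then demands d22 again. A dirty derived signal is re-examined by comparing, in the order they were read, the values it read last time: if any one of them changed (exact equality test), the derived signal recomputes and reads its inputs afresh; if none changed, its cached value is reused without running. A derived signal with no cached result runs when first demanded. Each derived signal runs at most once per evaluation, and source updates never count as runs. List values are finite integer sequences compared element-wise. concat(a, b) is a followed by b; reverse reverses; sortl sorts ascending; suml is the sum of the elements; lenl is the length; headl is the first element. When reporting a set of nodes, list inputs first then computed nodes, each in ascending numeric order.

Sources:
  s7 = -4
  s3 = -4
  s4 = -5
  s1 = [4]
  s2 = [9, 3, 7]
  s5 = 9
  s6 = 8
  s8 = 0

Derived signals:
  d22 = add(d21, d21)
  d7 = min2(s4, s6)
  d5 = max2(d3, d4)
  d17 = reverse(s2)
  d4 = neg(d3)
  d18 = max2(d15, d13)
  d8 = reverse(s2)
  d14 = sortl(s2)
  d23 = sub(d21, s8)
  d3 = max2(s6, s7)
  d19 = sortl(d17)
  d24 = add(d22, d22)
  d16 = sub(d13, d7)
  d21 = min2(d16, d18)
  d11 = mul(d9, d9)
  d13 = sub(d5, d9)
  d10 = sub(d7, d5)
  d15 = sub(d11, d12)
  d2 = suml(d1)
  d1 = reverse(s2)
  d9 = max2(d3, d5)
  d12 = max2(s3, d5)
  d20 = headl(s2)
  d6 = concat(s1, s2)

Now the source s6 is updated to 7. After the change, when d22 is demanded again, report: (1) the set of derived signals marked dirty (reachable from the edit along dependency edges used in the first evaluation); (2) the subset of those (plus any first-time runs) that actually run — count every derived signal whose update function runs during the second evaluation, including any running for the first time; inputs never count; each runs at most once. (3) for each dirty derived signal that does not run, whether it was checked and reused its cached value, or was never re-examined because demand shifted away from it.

Dirty set: d3, d4, d5, d7, d9, d11, d12, d13, d15, d16, d18, d21, d22.
Run set: d3, d4, d5, d7, d9, d11, d12, d13, d15, d18, d21 (11 run).
Re-examined without running (cache reused): d16, d22.
The important point: at d16 every value read last time is unchanged, so the dirty flag clears without a run.

Initial pass — values computed on the first demand:
  d3 = max2(8, -4) = 8
  d4 = neg(8) = -8
  d5 = max2(8, -8) = 8
  d7 = min2(-5, 8) = -5
  d9 = max2(8, 8) = 8
  d11 = mul(8, 8) = 64
  d12 = max2(-4, 8) = 8
  d13 = sub(8, 8) = 0
  d15 = sub(64, 8) = 56
  d16 = sub(0, -5) = 5
  d18 = max2(56, 0) = 56
  d21 = min2(5, 56) = 5
  d22 = add(5, 5) = 10

Second demand — change propagation:
  d3: re-runs because s6 8->7; new result 7.
  d4: re-runs because d3 8->7; new result -7.
  d5: re-runs because d3 8->7; d4 -8->-7; new result 7.
  d7: re-runs because s6 8->7; new result -5 (unchanged).
  d9: re-runs because d3 8->7; d5 8->7; new result 7.
  d11: re-runs because d9 8->7; d9 8->7; new result 49.
  d12: re-runs because d5 8->7; new result 7.
  d13: re-runs because d5 8->7; d9 8->7; new result 0 (unchanged).
  d15: re-runs because d11 64->49; d12 8->7; new result 42.
  d16: re-examined; everything it read last time is the same (d13 unchanged, d7 unchanged) — cache 5 kept, no run.
  d18: re-runs because d15 56->42; new result 42.
  d21: re-runs because d18 56->42; new result 5 (unchanged).
  d22: re-examined; everything it read last time is the same (d21 unchanged, d21 unchanged) — cache 10 kept, no run.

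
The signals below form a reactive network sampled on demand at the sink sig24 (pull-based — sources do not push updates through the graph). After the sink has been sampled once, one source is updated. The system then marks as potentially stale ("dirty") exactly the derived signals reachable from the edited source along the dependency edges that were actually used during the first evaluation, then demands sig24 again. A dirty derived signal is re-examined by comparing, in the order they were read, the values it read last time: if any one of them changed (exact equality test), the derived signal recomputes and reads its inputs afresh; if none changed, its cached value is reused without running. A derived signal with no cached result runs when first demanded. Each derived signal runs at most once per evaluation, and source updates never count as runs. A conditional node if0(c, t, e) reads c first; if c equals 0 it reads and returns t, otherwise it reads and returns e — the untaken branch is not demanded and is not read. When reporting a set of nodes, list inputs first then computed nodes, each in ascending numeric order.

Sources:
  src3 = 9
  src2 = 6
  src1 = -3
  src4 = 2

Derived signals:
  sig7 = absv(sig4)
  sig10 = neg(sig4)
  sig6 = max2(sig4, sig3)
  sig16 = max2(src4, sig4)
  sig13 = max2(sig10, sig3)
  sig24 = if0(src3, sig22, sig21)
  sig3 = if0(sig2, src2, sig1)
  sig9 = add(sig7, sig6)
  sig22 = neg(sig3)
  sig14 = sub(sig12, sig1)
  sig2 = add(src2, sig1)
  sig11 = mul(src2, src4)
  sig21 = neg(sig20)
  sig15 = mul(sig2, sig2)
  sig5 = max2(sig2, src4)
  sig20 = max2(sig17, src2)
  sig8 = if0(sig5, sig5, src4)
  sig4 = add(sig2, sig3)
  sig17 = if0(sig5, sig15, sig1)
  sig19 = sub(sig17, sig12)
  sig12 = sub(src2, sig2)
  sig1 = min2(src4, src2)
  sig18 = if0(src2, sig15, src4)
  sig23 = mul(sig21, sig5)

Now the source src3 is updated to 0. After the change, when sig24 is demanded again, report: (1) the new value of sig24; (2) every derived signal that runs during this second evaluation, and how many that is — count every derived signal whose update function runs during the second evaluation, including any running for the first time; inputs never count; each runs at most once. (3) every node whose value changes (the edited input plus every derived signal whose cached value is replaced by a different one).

Initial pass — values computed on the first demand:
  sig1 = min2(2, 6) = 2
  sig2 = add(6, 2) = 8
  sig5 = max2(8, 2) = 8
  sig17 = if0(sig5=8 -> else branch sig1) = 2
  sig20 = max2(2, 6) = 6
  sig21 = neg(6) = -6
  sig24 = if0(src3=9 -> else branch sig21) = -6

Second demand — change propagation:
  sig3: newly demanded (no cache) — executes and yields 2.
  sig22: newly demanded (no cache) — executes and yields -2.
  sig24: re-runs because src3 9->0; new result -2.

The important point: the flipped condition pulls in fresh nodes; sig3, sig22 run for the first time.

sig24 now evaluates to -2.
Run set: sig3, sig22, sig24 (3 run).
Changed values: src3, sig24.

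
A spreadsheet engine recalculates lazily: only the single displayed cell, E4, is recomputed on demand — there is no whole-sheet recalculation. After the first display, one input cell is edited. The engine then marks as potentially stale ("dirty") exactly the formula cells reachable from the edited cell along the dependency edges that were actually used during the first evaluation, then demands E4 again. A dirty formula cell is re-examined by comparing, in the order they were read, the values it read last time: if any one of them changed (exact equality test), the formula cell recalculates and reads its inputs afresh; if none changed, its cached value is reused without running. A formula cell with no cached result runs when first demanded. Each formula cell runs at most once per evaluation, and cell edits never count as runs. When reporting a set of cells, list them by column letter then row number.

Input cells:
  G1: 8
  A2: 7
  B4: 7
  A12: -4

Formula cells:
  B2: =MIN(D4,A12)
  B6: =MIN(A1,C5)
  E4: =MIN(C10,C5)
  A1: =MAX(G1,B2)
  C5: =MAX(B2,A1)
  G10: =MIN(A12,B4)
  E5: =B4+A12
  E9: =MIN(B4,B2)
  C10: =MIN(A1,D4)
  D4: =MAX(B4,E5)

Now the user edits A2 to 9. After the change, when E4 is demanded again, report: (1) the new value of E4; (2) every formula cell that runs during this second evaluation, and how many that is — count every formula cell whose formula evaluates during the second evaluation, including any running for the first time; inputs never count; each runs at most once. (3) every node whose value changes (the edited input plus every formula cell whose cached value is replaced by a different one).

First evaluation (everything demanded from the output):
  E5 = 7 + -4 = 3
  D4 = MAX(7, 3) = 7
  B2 = MIN(7, -4) = -4
  A1 = MAX(8, -4) = 8
  C5 = MAX(-4, 8) = 8
  C10 = MIN(8, 7) = 7
  E4 = MIN(7, 8) = 7

Propagation after the edit:
  A2 feeds no computation that the output demands — nothing is marked dirty and nothing runs.

Key observation: A2 is never demanded by the output, so the edit triggers no recomputation at all.

New value of E4: 7.
Formula cells that run: none — 0 in total.
Values that change: A2.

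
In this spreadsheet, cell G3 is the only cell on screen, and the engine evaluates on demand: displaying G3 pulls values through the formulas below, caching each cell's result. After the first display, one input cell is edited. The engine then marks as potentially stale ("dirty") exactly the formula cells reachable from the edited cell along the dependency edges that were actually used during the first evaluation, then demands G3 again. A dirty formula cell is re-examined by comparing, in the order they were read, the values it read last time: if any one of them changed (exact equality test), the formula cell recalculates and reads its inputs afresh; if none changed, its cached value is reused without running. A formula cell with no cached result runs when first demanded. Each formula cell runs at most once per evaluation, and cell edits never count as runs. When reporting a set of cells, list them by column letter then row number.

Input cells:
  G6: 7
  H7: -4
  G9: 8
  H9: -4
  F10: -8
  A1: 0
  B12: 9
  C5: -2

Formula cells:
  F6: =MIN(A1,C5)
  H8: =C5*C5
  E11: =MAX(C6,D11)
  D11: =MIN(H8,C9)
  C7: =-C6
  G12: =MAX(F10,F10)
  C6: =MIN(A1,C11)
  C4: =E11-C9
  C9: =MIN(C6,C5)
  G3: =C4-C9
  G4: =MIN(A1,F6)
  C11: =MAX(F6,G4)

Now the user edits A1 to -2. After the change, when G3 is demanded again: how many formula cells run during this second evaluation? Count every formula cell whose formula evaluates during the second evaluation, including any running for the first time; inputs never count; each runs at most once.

Run set: C6, F6, G4 (3 run).
The important point: at C11 every value read last time is unchanged, so the dirty flag clears without a run.

Initial pass — values computed on the first demand:
  F6 = MIN(0, -2) = -2
  G4 = MIN(0, -2) = -2
  C11 = MAX(-2, -2) = -2
  C6 = MIN(0, -2) = -2
  C9 = MIN(-2, -2) = -2
  H8 = -2 * -2 = 4
  D11 = MIN(4, -2) = -2
  E11 = MAX(-2, -2) = -2
  C4 = -2 - -2 = 0
  G3 = 0 - -2 = 2

Second demand — change propagation:
  F6: re-runs because A1 0->-2; new result -2 (unchanged).
  G4: re-runs because A1 0->-2; new result -2 (unchanged).
  C11: re-examined; everything it read last time is the same (F6 unchanged, G4 unchanged) — cache -2 kept, no run.
  C6: re-runs because A1 0->-2; new result -2 (unchanged).
  C9: re-examined; everything it read last time is the same (C6 unchanged, C5 unchanged) — cache -2 kept, no run.
  D11: re-examined; everything it read last time is the same (H8 unchanged, C9 unchanged) — cache -2 kept, no run.
  E11: re-examined; everything it read last time is the same (C6 unchanged, D11 unchanged) — cache -2 kept, no run.
  C4: re-examined; everything it read last time is the same (E11 unchanged, C9 unchanged) — cache 0 kept, no run.
  G3: re-examined; everything it read last time is the same (C4 unchanged, C9 unchanged) — cache 2 kept, no run.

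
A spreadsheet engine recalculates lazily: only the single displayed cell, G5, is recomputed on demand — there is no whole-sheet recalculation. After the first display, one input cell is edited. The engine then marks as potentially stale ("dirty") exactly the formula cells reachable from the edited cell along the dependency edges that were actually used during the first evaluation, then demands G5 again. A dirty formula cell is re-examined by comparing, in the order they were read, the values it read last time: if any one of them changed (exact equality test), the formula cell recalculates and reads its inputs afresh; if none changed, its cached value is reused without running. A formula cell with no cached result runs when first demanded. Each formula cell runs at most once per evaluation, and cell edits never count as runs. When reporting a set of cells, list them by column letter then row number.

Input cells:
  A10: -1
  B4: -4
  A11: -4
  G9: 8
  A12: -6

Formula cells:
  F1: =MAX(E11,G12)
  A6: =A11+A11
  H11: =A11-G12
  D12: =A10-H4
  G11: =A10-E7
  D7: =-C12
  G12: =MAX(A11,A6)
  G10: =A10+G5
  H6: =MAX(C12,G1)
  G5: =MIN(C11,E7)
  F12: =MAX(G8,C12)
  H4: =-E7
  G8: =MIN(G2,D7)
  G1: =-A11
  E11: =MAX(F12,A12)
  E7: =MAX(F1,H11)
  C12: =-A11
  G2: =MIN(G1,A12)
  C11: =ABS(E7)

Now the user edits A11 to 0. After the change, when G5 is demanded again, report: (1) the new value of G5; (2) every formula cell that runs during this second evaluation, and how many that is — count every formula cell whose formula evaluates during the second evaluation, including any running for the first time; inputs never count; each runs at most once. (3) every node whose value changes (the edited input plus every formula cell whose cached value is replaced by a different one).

First evaluation (everything demanded from the output):
  A6 = -4 + -4 = -8
  C12 = -(-4) = 4
  D7 = -(4) = -4
  G1 = -(-4) = 4
  G2 = MIN(4, -6) = -6
  G8 = MIN(-6, -4) = -6
  F12 = MAX(-6, 4) = 4
  E11 = MAX(4, -6) = 4
  G12 = MAX(-4, -8) = -4
  F1 = MAX(4, -4) = 4
  H11 = -4 - -4 = 0
  E7 = MAX(4, 0) = 4
  C11 = ABS(4) = 4
  G5 = MIN(4, 4) = 4

Propagation after the edit:
  A6: runs — A11 -4->0; A11 -4->0; result 0.
  C12: runs — A11 -4->0; result 0.
  D7: runs — C12 4->0; result 0.
  G1: runs — A11 -4->0; result 0.
  G2: runs — G1 4->0; result -6 (same value as before).
  G8: runs — D7 -4->0; result -6 (same value as before).
  F12: runs — C12 4->0; result 0.
  E11: runs — F12 4->0; result 0.
  G12: runs — A11 -4->0; A6 -8->0; result 0.
  F1: runs — E11 4->0; G12 -4->0; result 0.
  H11: runs — A11 -4->0; G12 -4->0; result 0 (same value as before).
  E7: runs — F1 4->0; result 0.
  C11: runs — E7 4->0; result 0.
  G5: runs — C11 4->0; E7 4->0; result 0.

New value of G5: 0.
Formula cells that run: A6, C11, C12, D7, E7, E11, F1, F12, G1, G2, G5, G8, G12, H11 — 14 in total.
Values that change: A6, A11, C11, C12, D7, E7, E11, F1, F12, G1, G5, G12.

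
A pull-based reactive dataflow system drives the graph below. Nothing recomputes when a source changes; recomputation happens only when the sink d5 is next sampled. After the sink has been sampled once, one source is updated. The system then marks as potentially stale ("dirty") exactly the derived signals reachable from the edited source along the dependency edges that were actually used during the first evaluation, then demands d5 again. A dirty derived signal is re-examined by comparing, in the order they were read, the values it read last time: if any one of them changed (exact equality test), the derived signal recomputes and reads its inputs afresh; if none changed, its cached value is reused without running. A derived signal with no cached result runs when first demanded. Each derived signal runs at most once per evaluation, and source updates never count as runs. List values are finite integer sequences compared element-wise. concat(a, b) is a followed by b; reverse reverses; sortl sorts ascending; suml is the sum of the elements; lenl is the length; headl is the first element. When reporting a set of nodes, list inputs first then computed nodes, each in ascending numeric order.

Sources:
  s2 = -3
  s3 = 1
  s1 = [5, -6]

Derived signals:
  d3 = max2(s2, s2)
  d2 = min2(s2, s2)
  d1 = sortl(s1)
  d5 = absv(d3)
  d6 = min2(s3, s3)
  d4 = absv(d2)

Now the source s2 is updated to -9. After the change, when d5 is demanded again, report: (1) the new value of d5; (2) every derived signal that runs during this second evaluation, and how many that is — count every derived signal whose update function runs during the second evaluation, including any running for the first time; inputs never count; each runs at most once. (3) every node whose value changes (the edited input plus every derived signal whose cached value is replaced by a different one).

New value of d5: 9.
Derived signals that run: d3, d5 — 2 in total.
Values that change: s2, d3, d5.

First evaluation (everything demanded from the output):
  d3 = max2(-3, -3) = -3
  d5 = absv(-3) = 3

Propagation after the edit:
  d3: runs — s2 -3->-9; s2 -3->-9; result -9.
  d5: runs — d3 -3->-9; result 9.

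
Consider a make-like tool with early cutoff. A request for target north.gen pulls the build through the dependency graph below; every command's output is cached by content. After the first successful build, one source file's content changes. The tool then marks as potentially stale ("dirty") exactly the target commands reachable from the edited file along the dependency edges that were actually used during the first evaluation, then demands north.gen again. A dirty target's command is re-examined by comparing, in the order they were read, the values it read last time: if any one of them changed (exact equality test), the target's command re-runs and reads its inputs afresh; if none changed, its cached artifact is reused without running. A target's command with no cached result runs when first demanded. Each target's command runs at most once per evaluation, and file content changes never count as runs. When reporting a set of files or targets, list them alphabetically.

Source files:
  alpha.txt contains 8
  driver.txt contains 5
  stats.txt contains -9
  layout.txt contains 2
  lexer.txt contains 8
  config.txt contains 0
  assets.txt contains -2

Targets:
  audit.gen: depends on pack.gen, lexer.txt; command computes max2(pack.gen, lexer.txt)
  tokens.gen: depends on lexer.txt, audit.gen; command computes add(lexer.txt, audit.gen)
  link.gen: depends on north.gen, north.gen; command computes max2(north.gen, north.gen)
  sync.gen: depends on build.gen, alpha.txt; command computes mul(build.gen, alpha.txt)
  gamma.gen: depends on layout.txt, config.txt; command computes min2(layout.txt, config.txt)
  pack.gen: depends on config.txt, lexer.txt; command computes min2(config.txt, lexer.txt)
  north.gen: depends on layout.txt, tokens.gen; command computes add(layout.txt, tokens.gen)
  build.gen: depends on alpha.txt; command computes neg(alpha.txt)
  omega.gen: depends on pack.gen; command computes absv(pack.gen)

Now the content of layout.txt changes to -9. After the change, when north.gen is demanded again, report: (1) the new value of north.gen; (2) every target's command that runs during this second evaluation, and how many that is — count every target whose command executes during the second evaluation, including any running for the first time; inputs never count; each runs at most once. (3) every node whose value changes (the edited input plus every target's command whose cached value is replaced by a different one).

Demanding north.gen again yields 7.
1 target commands run: north.gen.
The nodes whose values change: layout.txt, north.gen.

First demand of the output computes:
  pack.gen = min2(0, 8) = 0
  audit.gen = max2(0, 8) = 8
  tokens.gen = add(8, 8) = 16
  north.gen = add(2, 16) = 18

After the edit, cleaning proceeds:
  north.gen: a read changed (layout.txt 2->-9) — executes, giving 7.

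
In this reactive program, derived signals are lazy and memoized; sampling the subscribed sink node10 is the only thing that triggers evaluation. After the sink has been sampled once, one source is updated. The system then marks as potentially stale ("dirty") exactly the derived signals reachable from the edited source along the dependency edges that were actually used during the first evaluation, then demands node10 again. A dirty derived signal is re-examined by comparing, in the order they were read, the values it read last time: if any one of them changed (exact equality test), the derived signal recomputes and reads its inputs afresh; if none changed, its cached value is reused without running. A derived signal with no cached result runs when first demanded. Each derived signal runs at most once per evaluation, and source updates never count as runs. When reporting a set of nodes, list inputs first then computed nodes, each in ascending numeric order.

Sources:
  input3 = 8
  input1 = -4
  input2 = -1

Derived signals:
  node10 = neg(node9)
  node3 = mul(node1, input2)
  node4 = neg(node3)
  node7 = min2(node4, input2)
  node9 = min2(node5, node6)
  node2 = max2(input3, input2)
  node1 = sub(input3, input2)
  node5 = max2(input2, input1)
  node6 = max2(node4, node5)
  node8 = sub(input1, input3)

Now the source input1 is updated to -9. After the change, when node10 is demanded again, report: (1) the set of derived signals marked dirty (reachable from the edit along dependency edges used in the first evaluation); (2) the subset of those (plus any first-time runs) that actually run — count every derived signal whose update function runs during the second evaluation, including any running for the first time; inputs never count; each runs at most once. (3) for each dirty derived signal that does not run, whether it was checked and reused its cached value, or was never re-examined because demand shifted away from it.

First demand of the output computes:
  node1 = sub(8, -1) = 9
  node3 = mul(9, -1) = -9
  node4 = neg(-9) = 9
  node5 = max2(-1, -4) = -1
  node6 = max2(9, -1) = 9
  node9 = min2(-1, 9) = -1
  node10 = neg(-1) = 1

After the edit, cleaning proceeds:
  node5: a read changed (input1 -4->-9) — executes, giving -1 — identical to its old value.
  node6: dirty, but its reads are unchanged (node4 unchanged, node5 unchanged); cached 9 stands.
  node9: dirty, but its reads are unchanged (node5 unchanged, node6 unchanged); cached -1 stands.
  node10: dirty, but its reads are unchanged (node9 unchanged); cached 1 stands.

Note the absorption at node5: it re-runs yet its value is the same, leaving the output's value untouched.

The edit dirties: node5, node6, node9, node10.
1 derived signals run: node5.
Cache hits after checking: node6, node9, node10.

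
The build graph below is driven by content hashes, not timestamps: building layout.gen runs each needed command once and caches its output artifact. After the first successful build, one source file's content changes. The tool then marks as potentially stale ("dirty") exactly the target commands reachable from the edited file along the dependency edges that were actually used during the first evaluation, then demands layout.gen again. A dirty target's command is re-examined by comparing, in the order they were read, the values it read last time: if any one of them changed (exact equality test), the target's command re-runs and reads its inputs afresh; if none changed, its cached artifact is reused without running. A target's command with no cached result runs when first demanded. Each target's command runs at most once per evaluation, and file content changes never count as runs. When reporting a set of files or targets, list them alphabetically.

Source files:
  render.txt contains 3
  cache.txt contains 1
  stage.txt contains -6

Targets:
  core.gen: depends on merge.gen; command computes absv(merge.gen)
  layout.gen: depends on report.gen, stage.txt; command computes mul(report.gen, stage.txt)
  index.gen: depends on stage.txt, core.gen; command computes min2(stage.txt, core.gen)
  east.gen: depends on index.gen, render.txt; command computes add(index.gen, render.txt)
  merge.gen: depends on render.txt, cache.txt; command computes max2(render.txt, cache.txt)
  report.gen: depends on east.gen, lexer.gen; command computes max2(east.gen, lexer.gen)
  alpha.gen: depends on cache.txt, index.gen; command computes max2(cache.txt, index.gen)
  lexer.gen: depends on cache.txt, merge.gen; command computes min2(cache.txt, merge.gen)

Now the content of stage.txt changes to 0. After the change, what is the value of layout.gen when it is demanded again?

Initial pass — values computed on the first demand:
  merge.gen = max2(3, 1) = 3
  core.gen = absv(3) = 3
  index.gen = min2(-6, 3) = -6
  east.gen = add(-6, 3) = -3
  lexer.gen = min2(1, 3) = 1
  report.gen = max2(-3, 1) = 1
  layout.gen = mul(1, -6) = -6

Second demand — change propagation:
  index.gen: re-runs because stage.txt -6->0; new result 0.
  east.gen: re-runs because index.gen -6->0; new result 3.
  report.gen: re-runs because east.gen -3->3; new result 3.
  layout.gen: re-runs because report.gen 1->3; stage.txt -6->0; new result 0.

layout.gen now evaluates to 0.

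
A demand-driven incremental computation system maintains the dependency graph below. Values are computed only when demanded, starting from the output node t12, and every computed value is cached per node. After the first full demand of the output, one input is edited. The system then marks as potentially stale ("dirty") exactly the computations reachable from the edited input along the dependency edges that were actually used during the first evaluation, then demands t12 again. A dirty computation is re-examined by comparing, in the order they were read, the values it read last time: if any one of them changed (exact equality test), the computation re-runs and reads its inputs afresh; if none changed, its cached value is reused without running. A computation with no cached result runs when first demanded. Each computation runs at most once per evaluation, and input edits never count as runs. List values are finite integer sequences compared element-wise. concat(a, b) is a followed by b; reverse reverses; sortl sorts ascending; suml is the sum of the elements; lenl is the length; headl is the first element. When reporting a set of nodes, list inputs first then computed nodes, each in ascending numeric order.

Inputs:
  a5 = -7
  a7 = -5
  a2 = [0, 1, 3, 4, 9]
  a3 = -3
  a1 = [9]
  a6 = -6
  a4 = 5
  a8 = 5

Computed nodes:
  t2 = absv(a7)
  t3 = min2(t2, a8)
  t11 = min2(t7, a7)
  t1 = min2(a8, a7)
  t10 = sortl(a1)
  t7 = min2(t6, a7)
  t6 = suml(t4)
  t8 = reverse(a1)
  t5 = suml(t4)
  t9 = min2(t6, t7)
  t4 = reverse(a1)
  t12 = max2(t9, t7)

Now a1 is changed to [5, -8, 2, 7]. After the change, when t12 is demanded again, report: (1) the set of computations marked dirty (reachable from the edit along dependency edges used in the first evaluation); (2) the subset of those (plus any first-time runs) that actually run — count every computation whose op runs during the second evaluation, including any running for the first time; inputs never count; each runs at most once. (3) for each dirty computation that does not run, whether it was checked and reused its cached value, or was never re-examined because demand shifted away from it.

Marked dirty: t4, t6, t7, t9, t12.
Computations that run: t4, t6, t7, t9 — 4 in total.
Checked but reused from cache: t12.
Key observation: the cutoff stops propagation at t12 — its inputs' values are unchanged, so it reuses its cache.

First evaluation (everything demanded from the output):
  t4 = reverse([9]) = [9]
  t6 = suml([9]) = 9
  t7 = min2(9, -5) = -5
  t9 = min2(9, -5) = -5
  t12 = max2(-5, -5) = -5

Propagation after the edit:
  t4: runs — a1 [9]->[5, -8, 2, 7]; result [7, 2, -8, 5].
  t6: runs — t4 [9]->[7, 2, -8, 5]; result 6.
  t7: runs — t6 9->6; result -5 (same value as before).
  t9: runs — t6 9->6; result -5 (same value as before).
  t12: checked — values it read are unchanged (t9 unchanged, t7 unchanged); reused cached -5 without running.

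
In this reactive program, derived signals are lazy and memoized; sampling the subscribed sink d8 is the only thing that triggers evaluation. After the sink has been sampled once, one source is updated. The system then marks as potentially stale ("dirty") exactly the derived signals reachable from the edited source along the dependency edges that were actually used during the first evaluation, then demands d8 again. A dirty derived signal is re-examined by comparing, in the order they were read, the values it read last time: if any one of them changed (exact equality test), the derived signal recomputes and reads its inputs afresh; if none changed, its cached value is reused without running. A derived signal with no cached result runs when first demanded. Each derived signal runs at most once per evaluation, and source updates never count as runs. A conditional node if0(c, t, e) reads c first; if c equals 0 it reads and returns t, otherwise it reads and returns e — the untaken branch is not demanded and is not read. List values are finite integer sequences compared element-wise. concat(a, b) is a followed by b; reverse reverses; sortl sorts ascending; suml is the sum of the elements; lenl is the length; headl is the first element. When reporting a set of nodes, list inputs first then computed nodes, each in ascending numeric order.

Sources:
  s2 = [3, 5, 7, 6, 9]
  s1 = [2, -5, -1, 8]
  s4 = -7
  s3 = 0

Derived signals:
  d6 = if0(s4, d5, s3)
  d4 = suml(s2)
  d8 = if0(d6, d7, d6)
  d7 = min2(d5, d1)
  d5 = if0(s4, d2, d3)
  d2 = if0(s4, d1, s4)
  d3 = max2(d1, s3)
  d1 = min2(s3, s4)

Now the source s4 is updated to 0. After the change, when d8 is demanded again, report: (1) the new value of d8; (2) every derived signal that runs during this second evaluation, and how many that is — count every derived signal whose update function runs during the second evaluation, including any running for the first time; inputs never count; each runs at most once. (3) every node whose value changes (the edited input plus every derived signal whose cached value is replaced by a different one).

First demand of the output computes:
  d1 = min2(0, -7) = -7
  d3 = max2(-7, 0) = 0
  d5 = if0(s4=-7 -> else branch d3) = 0
  d6 = if0(s4=-7 -> else branch s3) = 0
  d7 = min2(0, -7) = -7
  d8 = if0(d6=0 -> then branch d7) = -7

After the edit, cleaning proceeds:
  d1: a read changed (s4 -7->0) — executes, giving 0.
  d2: had never run; runs now, result 0.
  d3: stays stale; no demand reaches it after the flip.
  d5: a read changed (s4 -7->0) — executes, giving 0 — identical to its old value.
  d6: a read changed (s4 -7->0) — executes, giving 0 — identical to its old value.
  d7: a read changed (d1 -7->0) — executes, giving 0.
  d8: a read changed (d7 -7->0) — executes, giving 0.

Note the branch switch — demand abandons d3, which is never re-examined.

Demanding d8 again yields 0.
6 derived signals run: d1, d2, d5, d6, d7, d8.
The nodes whose values change: s4, d1, d7, d8.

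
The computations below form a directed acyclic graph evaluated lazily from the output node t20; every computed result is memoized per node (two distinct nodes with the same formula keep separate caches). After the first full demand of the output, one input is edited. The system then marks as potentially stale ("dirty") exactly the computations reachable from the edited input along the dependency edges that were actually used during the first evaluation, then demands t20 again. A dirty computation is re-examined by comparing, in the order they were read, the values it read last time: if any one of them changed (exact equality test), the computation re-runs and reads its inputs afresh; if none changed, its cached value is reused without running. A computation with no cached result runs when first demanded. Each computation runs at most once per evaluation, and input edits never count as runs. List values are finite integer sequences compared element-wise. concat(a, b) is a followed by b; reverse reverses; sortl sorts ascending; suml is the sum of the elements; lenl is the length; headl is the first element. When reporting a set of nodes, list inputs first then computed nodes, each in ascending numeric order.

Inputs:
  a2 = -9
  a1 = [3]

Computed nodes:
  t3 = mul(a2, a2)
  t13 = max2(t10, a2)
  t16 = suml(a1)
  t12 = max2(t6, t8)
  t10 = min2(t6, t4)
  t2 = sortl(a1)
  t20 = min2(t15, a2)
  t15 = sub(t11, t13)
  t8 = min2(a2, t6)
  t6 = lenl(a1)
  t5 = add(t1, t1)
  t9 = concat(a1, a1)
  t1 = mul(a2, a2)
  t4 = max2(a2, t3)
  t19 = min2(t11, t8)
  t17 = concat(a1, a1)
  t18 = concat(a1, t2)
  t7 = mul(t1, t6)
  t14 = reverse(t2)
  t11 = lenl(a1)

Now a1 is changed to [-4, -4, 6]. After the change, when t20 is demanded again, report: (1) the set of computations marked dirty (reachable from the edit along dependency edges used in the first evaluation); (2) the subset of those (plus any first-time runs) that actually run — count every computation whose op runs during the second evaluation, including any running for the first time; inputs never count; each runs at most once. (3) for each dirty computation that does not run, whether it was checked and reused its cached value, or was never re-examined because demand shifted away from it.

The edit dirties: t6, t10, t11, t13, t15, t20.
5 computations run: t6, t10, t11, t13, t15.
Cache hits after checking: t20.
Note the absorption at t15: it re-runs yet its value is the same, leaving the output's value untouched.

First demand of the output computes:
  t3 = mul(-9, -9) = 81
  t4 = max2(-9, 81) = 81
  t6 = lenl([3]) = 1
  t10 = min2(1, 81) = 1
  t11 = lenl([3]) = 1
  t13 = max2(1, -9) = 1
  t15 = sub(1, 1) = 0
  t20 = min2(0, -9) = -9

After the edit, cleaning proceeds:
  t6: a read changed (a1 [3]->[-4, -4, 6]) — executes, giving 3.
  t10: a read changed (t6 1->3) — executes, giving 3.
  t11: a read changed (a1 [3]->[-4, -4, 6]) — executes, giving 3.
  t13: a read changed (t10 1->3) — executes, giving 3.
  t15: a read changed (t11 1->3; t13 1->3) — executes, giving 0 — identical to its old value.
  t20: dirty, but its reads are unchanged (t15 unchanged, a2 unchanged); cached -9 stands.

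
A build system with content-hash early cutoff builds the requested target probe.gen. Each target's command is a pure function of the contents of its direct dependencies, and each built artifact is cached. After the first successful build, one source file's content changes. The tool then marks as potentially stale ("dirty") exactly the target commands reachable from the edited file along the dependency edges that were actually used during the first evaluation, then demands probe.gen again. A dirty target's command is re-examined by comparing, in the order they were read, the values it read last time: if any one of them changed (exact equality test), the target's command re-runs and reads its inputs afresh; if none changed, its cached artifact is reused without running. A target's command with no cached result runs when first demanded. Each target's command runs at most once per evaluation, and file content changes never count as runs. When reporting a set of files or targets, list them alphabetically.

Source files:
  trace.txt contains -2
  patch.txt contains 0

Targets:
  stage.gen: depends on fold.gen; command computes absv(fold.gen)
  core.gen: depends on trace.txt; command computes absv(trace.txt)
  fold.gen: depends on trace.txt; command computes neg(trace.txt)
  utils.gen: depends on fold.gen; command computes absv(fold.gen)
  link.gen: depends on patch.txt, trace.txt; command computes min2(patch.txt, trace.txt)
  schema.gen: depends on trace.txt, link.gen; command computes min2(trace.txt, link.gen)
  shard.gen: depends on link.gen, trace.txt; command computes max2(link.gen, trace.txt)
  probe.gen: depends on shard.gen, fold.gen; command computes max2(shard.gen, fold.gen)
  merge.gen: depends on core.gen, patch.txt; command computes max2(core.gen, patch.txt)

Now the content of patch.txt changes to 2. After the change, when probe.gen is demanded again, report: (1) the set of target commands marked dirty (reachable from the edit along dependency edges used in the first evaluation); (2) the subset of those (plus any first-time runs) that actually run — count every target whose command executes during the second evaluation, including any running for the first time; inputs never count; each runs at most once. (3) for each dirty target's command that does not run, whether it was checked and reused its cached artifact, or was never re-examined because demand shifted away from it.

Marked dirty: link.gen, probe.gen, shard.gen.
Target commands that run: link.gen — 1 in total.
Checked but reused from cache: probe.gen, shard.gen.
Key observation: the change is absorbed at link.gen — it re-runs but produces the same value, and the output's value is unchanged.

First evaluation (everything demanded from the output):
  fold.gen = neg(-2) = 2
  link.gen = min2(0, -2) = -2
  shard.gen = max2(-2, -2) = -2
  probe.gen = max2(-2, 2) = 2

Propagation after the edit:
  link.gen: runs — patch.txt 0->2; result -2 (same value as before).
  shard.gen: checked — values it read are unchanged (link.gen unchanged, trace.txt unchanged); reused cached -2 without running.
  probe.gen: checked — values it read are unchanged (shard.gen unchanged, fold.gen unchanged); reused cached 2 without running.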